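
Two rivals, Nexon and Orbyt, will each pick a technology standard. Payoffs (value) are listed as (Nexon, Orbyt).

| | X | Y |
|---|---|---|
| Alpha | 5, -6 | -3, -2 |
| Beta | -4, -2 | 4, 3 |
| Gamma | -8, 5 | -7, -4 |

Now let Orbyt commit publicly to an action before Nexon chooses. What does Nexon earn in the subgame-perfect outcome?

4

Work backward from Nexon's decision.
- X → Nexon plays Alpha (best of 5, -4, -8); Orbyt gets -6.
- Y → Nexon plays Beta (best of -3, 4, -7); Orbyt gets 3.
Maximizing over -6, 3, Orbyt chooses Y. Subgame-perfect outcome: (Beta, Y) with payoffs (4, 3).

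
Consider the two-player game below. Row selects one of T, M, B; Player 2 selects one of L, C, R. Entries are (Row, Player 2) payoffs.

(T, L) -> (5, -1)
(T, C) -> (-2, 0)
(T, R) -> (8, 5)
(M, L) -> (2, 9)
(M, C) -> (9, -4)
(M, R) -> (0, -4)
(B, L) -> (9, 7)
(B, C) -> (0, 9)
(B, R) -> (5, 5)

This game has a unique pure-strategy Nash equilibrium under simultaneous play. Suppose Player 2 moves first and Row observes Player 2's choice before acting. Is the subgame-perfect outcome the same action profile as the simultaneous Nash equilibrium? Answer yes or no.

Solve by backward induction (Player 2 leads).
- L → Row plays B (best of 5, 2, 9); Player 2 gets 7.
- C → Row plays M (best of -2, 9, 0); Player 2 gets -4.
- R → Row plays T (best of 8, 0, 5); Player 2 gets 5.
Player 2's induced payoffs are 7, -4, 5, so Player 2 commits to L. Subgame-perfect outcome: (B, L) with payoffs (9, 7).
Now find the simultaneous Nash equilibrium.
Row's best replies: L→B; C→M; R→T.
Player 2's best replies: T→R; M→L; B→C.
The unique mutual best reply is (T, R), giving (8, 5).
Sequential outcome (B, L) differs from the Nash profile (T, R).

no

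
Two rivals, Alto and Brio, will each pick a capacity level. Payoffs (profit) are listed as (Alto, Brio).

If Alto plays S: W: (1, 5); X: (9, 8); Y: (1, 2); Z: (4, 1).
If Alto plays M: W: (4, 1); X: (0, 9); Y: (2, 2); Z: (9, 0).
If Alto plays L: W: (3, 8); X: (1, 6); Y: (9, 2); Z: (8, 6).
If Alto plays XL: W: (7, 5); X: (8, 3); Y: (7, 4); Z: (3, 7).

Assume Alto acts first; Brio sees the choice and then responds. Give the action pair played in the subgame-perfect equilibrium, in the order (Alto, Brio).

Backward induction with Alto moving first.
- S: Brio compares 5, 8, 2, 1 and picks X; Alto would get 9.
- M: Brio compares 1, 9, 2, 0 and picks X; Alto would get 0.
- L: Brio compares 8, 6, 2, 6 and picks W; Alto would get 3.
- XL: Brio compares 5, 3, 4, 7 and picks Z; Alto would get 3.
Maximizing over 9, 0, 3, 3, Alto chooses S. Subgame-perfect outcome: (S, X) with payoffs (9, 8).

(S, X)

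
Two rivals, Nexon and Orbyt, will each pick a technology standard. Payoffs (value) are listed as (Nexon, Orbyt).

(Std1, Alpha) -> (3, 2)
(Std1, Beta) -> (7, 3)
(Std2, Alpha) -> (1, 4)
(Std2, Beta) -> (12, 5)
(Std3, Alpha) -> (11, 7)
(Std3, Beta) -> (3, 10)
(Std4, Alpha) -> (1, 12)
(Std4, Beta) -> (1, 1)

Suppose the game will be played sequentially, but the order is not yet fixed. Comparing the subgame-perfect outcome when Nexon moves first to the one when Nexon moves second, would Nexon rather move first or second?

first

If Nexon leads: Orbyt's best replies are Std1→Beta, Std2→Beta, Std3→Beta, Std4→Alpha; Nexon's induced payoffs 7, 12, 3, 1; outcome (Std2, Beta), payoffs (12, 5).
If Orbyt leads: Nexon's best replies are Alpha→Std3, Beta→Std2; Orbyt's induced payoffs 7, 5; outcome (Std3, Alpha), payoffs (11, 7).
Nexon gets 12 moving first and 11 moving second, so Nexon prefers to move first.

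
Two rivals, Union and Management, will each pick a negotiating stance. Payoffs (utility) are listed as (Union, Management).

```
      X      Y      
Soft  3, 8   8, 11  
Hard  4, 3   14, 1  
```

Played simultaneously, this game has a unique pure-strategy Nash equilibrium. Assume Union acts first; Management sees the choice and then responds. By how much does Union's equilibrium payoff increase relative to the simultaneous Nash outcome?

4

Backward induction with Union moving first.
- Soft → Management plays Y (best of 8, 11); Union gets 8.
- Hard → Management plays X (best of 3, 1); Union gets 4.
Union's induced payoffs are 8, 4, so Union commits to Soft. Subgame-perfect outcome: (Soft, Y) with payoffs (8, 11).
Now find the simultaneous Nash equilibrium.
Union's best replies: X→Hard; Y→Hard.
Management's best replies: Soft→Y; Hard→X.
Only (Hard, X) has each player best-responding; Nash payoffs (4, 3).
Union's commitment gain: 8 − 4 = 4.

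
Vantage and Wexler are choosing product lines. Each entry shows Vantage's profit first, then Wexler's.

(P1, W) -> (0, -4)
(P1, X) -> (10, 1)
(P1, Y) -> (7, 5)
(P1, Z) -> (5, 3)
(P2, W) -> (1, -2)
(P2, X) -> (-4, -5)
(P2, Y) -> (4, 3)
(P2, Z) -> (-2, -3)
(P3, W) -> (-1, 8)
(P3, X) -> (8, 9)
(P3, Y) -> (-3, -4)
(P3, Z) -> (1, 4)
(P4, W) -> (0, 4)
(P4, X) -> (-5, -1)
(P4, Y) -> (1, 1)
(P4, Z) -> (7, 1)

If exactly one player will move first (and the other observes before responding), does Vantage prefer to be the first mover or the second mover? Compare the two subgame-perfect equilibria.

If Vantage leads: Wexler's best replies are P1→Y, P2→Y, P3→X, P4→W; Vantage's induced payoffs 7, 4, 8, 0; outcome (P3, X), payoffs (8, 9).
If Wexler leads: Vantage's best replies are W→P2, X→P1, Y→P1, Z→P4; Wexler's induced payoffs -2, 1, 5, 1; outcome (P1, Y), payoffs (7, 5).
Vantage gets 8 moving first and 7 moving second, so Vantage prefers to move first.

first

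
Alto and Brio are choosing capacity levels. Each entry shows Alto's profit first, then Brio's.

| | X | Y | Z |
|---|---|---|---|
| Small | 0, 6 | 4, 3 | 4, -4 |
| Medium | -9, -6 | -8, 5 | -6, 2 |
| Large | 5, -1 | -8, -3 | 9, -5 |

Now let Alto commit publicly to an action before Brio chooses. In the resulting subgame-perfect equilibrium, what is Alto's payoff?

Brio best-responds to each possible Alto move:
- Small: Brio compares 6, 3, -4 and picks X; Alto would get 0.
- Medium: Brio compares -6, 5, 2 and picks Y; Alto would get -8.
- Large: Brio compares -1, -3, -5 and picks X; Alto would get 5.
Alto's induced payoffs are 0, -8, 5, so Alto commits to Large. Subgame-perfect outcome: (Large, X) with payoffs (5, -1).

5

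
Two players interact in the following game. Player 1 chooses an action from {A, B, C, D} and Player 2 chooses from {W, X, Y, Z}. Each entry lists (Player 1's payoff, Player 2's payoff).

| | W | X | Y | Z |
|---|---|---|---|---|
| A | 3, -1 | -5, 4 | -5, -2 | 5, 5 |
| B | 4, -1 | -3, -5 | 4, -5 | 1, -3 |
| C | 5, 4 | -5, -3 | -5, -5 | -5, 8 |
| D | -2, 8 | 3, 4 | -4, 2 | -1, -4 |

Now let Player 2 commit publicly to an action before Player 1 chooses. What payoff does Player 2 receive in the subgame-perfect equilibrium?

5

Backward induction with Player 2 moving first.
- W → Player 1 plays C (best of 3, 4, 5, -2); Player 2 gets 4.
- X → Player 1 plays D (best of -5, -3, -5, 3); Player 2 gets 4.
- Y → Player 1 plays B (best of -5, 4, -5, -4); Player 2 gets -5.
- Z → Player 1 plays A (best of 5, 1, -5, -1); Player 2 gets 5.
Maximizing over 4, 4, -5, 5, Player 2 chooses Z. Subgame-perfect outcome: (A, Z) with payoffs (5, 5).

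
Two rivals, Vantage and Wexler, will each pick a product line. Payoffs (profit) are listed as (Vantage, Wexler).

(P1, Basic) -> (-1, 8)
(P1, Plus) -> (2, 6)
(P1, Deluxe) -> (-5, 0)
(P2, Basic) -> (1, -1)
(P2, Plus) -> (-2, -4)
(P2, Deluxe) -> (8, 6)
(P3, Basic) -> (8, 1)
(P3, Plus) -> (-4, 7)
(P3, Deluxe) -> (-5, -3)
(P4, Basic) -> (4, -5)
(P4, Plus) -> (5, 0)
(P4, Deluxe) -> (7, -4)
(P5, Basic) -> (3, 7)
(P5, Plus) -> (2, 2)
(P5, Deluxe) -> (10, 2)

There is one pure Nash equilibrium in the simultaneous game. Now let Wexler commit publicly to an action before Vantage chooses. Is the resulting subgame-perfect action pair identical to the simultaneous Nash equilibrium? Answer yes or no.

Work backward from Vantage's decision.
- Basic: BR = P3, leader payoff 1.
- Plus: BR = P4, leader payoff 0.
- Deluxe: BR = P5, leader payoff 2.
Among 1, 0, 2, the best is 2 at Deluxe. Subgame-perfect outcome: (P5, Deluxe) with payoffs (10, 2).
Now find the simultaneous Nash equilibrium.
Vantage's best replies: Basic→P3; Plus→P4; Deluxe→P5.
Wexler's best replies: P1→Basic; P2→Deluxe; P3→Plus; P4→Plus; P5→Basic.
Only (P4, Plus) has each player best-responding; Nash payoffs (5, 0).
Sequential outcome (P5, Deluxe) differs from the Nash profile (P4, Plus).

no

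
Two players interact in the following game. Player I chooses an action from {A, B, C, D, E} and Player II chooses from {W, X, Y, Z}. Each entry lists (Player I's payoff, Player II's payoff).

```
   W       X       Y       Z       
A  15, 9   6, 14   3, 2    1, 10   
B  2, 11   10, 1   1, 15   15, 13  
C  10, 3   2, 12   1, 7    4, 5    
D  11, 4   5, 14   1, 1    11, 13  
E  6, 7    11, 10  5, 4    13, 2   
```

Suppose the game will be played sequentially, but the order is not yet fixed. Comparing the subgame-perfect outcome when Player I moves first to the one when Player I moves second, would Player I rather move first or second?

second

If Player I leads: Player II's best replies are A→X, B→Y, C→X, D→X, E→X; Player I's induced payoffs 6, 1, 2, 5, 11; outcome (E, X), payoffs (11, 10).
If Player II leads: Player I's best replies are W→A, X→E, Y→E, Z→B; Player II's induced payoffs 9, 10, 4, 13; outcome (B, Z), payoffs (15, 13).
Player I gets 11 moving first and 15 moving second, so Player I prefers to move second.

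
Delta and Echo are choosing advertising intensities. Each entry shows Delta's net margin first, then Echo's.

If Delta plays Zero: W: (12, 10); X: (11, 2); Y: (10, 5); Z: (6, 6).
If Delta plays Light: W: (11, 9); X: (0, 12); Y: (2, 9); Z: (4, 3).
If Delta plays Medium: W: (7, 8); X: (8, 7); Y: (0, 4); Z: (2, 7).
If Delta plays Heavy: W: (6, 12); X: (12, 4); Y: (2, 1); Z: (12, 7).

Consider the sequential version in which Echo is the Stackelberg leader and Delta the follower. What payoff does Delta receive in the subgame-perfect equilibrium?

Backward induction with Echo moving first.
- W: BR = Zero, leader payoff 10.
- X: BR = Heavy, leader payoff 4.
- Y: BR = Zero, leader payoff 5.
- Z: BR = Heavy, leader payoff 7.
Maximizing over 10, 4, 5, 7, Echo chooses W. Subgame-perfect outcome: (Zero, W) with payoffs (12, 10).

12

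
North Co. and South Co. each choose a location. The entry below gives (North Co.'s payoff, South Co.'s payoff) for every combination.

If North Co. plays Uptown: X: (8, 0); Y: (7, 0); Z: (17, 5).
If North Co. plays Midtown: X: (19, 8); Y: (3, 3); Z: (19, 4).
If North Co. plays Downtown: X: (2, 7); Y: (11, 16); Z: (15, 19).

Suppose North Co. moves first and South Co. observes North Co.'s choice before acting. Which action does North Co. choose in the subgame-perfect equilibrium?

Midtown

South Co. best-responds to each possible North Co. move:
- Uptown: South Co. compares 0, 0, 5 and picks Z; North Co. would get 17.
- Midtown: South Co. compares 8, 3, 4 and picks X; North Co. would get 19.
- Downtown: South Co. compares 7, 16, 19 and picks Z; North Co. would get 15.
Maximizing over 17, 19, 15, North Co. chooses Midtown. Subgame-perfect outcome: (Midtown, X) with payoffs (19, 8).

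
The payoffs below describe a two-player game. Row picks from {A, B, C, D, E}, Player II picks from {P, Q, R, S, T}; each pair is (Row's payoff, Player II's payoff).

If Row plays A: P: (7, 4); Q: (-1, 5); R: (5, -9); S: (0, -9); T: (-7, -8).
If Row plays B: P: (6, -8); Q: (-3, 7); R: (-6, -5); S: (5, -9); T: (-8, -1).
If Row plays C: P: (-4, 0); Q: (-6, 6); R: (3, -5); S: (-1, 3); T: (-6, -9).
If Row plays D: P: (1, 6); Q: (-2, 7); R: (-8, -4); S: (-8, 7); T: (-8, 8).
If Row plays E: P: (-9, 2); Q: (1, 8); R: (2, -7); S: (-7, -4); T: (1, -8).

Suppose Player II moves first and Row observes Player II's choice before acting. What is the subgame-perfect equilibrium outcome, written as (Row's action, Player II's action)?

(E, Q)

Row best-responds to each possible Player II move:
- P: BR = A, leader payoff 4.
- Q: BR = E, leader payoff 8.
- R: BR = A, leader payoff -9.
- S: BR = B, leader payoff -9.
- T: BR = E, leader payoff -8.
Player II's induced payoffs are 4, 8, -9, -9, -8, so Player II commits to Q. Subgame-perfect outcome: (E, Q) with payoffs (1, 8).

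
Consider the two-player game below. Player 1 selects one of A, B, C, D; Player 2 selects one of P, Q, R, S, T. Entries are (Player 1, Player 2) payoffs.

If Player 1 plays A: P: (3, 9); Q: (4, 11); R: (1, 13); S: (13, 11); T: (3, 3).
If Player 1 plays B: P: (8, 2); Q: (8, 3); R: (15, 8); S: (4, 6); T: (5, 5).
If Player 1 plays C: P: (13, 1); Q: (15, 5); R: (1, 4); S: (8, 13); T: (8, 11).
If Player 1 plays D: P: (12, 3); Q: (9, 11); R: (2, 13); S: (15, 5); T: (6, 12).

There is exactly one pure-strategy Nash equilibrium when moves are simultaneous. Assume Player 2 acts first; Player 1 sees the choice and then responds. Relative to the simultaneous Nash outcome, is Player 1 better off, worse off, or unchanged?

Backward induction with Player 2 moving first.
- P → Player 1 plays C (best of 3, 8, 13, 12); Player 2 gets 1.
- Q → Player 1 plays C (best of 4, 8, 15, 9); Player 2 gets 5.
- R → Player 1 plays B (best of 1, 15, 1, 2); Player 2 gets 8.
- S → Player 1 plays D (best of 13, 4, 8, 15); Player 2 gets 5.
- T → Player 1 plays C (best of 3, 5, 8, 6); Player 2 gets 11.
Among 1, 5, 8, 5, 11, the best is 11 at T. Subgame-perfect outcome: (C, T) with payoffs (8, 11).
Now find the simultaneous Nash equilibrium.
Player 1's best replies: P→C; Q→C; R→B; S→D; T→C.
Player 2's best replies: A→R; B→R; C→S; D→R.
Only (B, R) has each player best-responding; Nash payoffs (15, 8).
Player 1 earns 8 sequentially versus 15 at the Nash outcome: worse off.

worse off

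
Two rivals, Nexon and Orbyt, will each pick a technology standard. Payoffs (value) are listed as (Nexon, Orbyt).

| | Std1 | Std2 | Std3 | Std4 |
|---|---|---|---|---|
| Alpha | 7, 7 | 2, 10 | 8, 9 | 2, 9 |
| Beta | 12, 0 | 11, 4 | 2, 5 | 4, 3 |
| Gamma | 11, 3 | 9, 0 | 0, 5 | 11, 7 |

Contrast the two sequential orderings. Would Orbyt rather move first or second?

If Nexon leads: Orbyt's best replies are Alpha→Std2, Beta→Std3, Gamma→Std4; Nexon's induced payoffs 2, 2, 11; outcome (Gamma, Std4), payoffs (11, 7).
If Orbyt leads: Nexon's best replies are Std1→Beta, Std2→Beta, Std3→Alpha, Std4→Gamma; Orbyt's induced payoffs 0, 4, 9, 7; outcome (Alpha, Std3), payoffs (8, 9).
Orbyt gets 9 moving first and 7 moving second, so Orbyt prefers to move first.

first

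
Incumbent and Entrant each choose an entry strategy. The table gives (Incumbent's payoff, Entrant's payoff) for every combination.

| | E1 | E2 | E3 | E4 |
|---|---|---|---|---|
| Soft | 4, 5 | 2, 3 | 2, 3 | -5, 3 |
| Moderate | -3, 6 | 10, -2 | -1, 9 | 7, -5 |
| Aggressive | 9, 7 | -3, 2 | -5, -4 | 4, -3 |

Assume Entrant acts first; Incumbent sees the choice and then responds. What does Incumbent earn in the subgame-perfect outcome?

9

Backward induction with Entrant moving first.
- E1 → Incumbent plays Aggressive (best of 4, -3, 9); Entrant gets 7.
- E2 → Incumbent plays Moderate (best of 2, 10, -3); Entrant gets -2.
- E3 → Incumbent plays Soft (best of 2, -1, -5); Entrant gets 3.
- E4 → Incumbent plays Moderate (best of -5, 7, 4); Entrant gets -5.
Among 7, -2, 3, -5, the best is 7 at E1. Subgame-perfect outcome: (Aggressive, E1) with payoffs (9, 7).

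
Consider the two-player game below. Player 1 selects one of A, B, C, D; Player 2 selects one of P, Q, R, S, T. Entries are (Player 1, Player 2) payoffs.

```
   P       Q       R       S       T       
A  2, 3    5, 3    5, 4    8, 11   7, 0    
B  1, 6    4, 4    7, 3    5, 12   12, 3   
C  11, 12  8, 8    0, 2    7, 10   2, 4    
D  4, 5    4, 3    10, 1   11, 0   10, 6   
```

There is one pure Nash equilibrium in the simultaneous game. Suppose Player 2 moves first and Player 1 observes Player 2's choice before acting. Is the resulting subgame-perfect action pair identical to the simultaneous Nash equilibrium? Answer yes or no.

Backward induction with Player 2 moving first.
- P → Player 1 plays C (best of 2, 1, 11, 4); Player 2 gets 12.
- Q → Player 1 plays C (best of 5, 4, 8, 4); Player 2 gets 8.
- R → Player 1 plays D (best of 5, 7, 0, 10); Player 2 gets 1.
- S → Player 1 plays D (best of 8, 5, 7, 11); Player 2 gets 0.
- T → Player 1 plays B (best of 7, 12, 2, 10); Player 2 gets 3.
Maximizing over 12, 8, 1, 0, 3, Player 2 chooses P. Subgame-perfect outcome: (C, P) with payoffs (11, 12).
Under simultaneous play:
Player 1's best replies: P→C; Q→C; R→D; S→D; T→B.
Player 2's best replies: A→S; B→S; C→P; D→T.
Only (C, P) has each player best-responding; Nash payoffs (11, 12).
Sequential outcome (C, P) coincides with the Nash profile (C, P).

yes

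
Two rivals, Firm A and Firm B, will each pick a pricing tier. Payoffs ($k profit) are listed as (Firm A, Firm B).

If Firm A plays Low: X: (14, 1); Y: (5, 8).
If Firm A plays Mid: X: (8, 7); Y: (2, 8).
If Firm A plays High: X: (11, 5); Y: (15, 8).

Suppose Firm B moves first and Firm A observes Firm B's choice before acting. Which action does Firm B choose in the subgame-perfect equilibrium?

Y

Firm A best-responds to each possible Firm B move:
- X → Firm A plays Low (best of 14, 8, 11); Firm B gets 1.
- Y → Firm A plays High (best of 5, 2, 15); Firm B gets 8.
Maximizing over 1, 8, Firm B chooses Y. Subgame-perfect outcome: (High, Y) with payoffs (15, 8).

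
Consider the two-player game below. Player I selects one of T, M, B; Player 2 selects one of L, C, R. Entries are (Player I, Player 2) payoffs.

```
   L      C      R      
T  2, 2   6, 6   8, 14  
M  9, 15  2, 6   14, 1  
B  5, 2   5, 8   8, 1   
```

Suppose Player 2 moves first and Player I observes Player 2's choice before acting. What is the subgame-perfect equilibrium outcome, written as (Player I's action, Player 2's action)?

Solve by backward induction (Player 2 leads).
- L → Player I plays M (best of 2, 9, 5); Player 2 gets 15.
- C → Player I plays T (best of 6, 2, 5); Player 2 gets 6.
- R → Player I plays M (best of 8, 14, 8); Player 2 gets 1.
Player 2's induced payoffs are 15, 6, 1, so Player 2 commits to L. Subgame-perfect outcome: (M, L) with payoffs (9, 15).

(M, L)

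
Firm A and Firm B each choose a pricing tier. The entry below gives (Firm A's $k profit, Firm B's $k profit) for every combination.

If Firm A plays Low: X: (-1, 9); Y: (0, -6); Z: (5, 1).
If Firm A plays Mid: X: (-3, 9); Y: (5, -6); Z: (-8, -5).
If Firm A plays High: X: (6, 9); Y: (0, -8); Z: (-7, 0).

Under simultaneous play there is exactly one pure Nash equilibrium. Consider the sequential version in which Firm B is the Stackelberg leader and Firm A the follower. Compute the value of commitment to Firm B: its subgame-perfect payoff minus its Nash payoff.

Backward induction with Firm B moving first.
- X → Firm A plays High (best of -1, -3, 6); Firm B gets 9.
- Y → Firm A plays Mid (best of 0, 5, 0); Firm B gets -6.
- Z → Firm A plays Low (best of 5, -8, -7); Firm B gets 1.
Firm B's induced payoffs are 9, -6, 1, so Firm B commits to X. Subgame-perfect outcome: (High, X) with payoffs (6, 9).
For the simultaneous game, intersect best replies.
Firm A's best replies: X→High; Y→Mid; Z→Low.
Firm B's best replies: Low→X; Mid→X; High→X.
The unique mutual best reply is (High, X), giving (6, 9).
Firm B's commitment gain: 9 − 9 = 0.

0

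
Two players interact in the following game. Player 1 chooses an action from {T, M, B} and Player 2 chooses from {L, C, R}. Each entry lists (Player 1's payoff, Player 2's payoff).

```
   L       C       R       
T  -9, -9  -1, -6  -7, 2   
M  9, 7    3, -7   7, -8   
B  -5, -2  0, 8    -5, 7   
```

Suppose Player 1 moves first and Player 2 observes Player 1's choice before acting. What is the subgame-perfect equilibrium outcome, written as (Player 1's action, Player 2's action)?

Solve by backward induction (Player 1 leads).
- T → Player 2 plays R (best of -9, -6, 2); Player 1 gets -7.
- M → Player 2 plays L (best of 7, -7, -8); Player 1 gets 9.
- B → Player 2 plays C (best of -2, 8, 7); Player 1 gets 0.
Maximizing over -7, 9, 0, Player 1 chooses M. Subgame-perfect outcome: (M, L) with payoffs (9, 7).

(M, L)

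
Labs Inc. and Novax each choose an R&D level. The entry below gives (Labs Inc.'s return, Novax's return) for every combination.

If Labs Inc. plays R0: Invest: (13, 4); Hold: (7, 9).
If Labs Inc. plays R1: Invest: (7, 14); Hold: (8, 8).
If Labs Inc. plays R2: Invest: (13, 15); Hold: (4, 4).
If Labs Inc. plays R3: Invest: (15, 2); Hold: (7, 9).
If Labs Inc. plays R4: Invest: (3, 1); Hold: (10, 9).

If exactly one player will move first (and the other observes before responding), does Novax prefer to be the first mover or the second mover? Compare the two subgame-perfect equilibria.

If Labs Inc. leads: Novax's best replies are R0→Hold, R1→Invest, R2→Invest, R3→Hold, R4→Hold; Labs Inc.'s induced payoffs 7, 7, 13, 7, 10; outcome (R2, Invest), payoffs (13, 15).
If Novax leads: Labs Inc.'s best replies are Invest→R3, Hold→R4; Novax's induced payoffs 2, 9; outcome (R4, Hold), payoffs (10, 9).
Novax gets 9 moving first and 15 moving second, so Novax prefers to move second.

second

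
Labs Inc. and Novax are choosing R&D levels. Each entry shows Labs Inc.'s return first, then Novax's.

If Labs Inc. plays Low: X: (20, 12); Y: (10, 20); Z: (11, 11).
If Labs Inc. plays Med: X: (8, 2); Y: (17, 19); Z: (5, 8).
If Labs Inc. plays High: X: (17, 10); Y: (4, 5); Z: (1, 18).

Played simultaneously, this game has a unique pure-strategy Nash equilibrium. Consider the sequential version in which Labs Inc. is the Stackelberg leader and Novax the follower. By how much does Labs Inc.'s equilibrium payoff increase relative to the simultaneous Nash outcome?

0

Novax best-responds to each possible Labs Inc. move:
- Low → Novax plays Y (best of 12, 20, 11); Labs Inc. gets 10.
- Med → Novax plays Y (best of 2, 19, 8); Labs Inc. gets 17.
- High → Novax plays Z (best of 10, 5, 18); Labs Inc. gets 1.
Labs Inc.'s induced payoffs are 10, 17, 1, so Labs Inc. commits to Med. Subgame-perfect outcome: (Med, Y) with payoffs (17, 19).
Under simultaneous play:
Labs Inc.'s best replies: X→Low; Y→Med; Z→Low.
Novax's best replies: Low→Y; Med→Y; High→Z.
The unique mutual best reply is (Med, Y), giving (17, 19).
Labs Inc.'s commitment gain: 17 − 17 = 0.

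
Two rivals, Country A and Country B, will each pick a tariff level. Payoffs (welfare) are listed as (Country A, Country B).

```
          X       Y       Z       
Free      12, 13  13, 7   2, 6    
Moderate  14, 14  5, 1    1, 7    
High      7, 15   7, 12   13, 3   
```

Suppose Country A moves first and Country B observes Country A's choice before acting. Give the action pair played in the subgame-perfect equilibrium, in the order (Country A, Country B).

Country B best-responds to each possible Country A move:
- Free → Country B plays X (best of 13, 7, 6); Country A gets 12.
- Moderate → Country B plays X (best of 14, 1, 7); Country A gets 14.
- High → Country B plays X (best of 15, 12, 3); Country A gets 7.
Among 12, 14, 7, the best is 14 at Moderate. Subgame-perfect outcome: (Moderate, X) with payoffs (14, 14).

(Moderate, X)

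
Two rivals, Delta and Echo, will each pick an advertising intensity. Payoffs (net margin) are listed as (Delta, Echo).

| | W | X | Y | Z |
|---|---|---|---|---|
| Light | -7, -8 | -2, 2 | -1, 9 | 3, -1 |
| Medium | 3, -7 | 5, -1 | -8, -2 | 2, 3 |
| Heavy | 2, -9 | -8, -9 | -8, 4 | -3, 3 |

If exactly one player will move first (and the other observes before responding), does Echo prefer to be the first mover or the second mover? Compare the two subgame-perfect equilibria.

If Delta leads: Echo's best replies are Light→Y, Medium→Z, Heavy→Y; Delta's induced payoffs -1, 2, -8; outcome (Medium, Z), payoffs (2, 3).
If Echo leads: Delta's best replies are W→Medium, X→Medium, Y→Light, Z→Light; Echo's induced payoffs -7, -1, 9, -1; outcome (Light, Y), payoffs (-1, 9).
Echo gets 9 moving first and 3 moving second, so Echo prefers to move first.

first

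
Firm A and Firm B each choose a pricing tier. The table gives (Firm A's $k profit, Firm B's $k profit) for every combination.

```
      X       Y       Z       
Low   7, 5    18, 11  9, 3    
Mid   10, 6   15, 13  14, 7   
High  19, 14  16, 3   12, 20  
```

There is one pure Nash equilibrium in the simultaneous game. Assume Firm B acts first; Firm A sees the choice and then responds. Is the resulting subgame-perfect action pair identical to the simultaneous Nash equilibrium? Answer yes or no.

no

Solve by backward induction (Firm B leads).
- X: Firm A compares 7, 10, 19 and picks High; Firm B would get 14.
- Y: Firm A compares 18, 15, 16 and picks Low; Firm B would get 11.
- Z: Firm A compares 9, 14, 12 and picks Mid; Firm B would get 7.
Among 14, 11, 7, the best is 14 at X. Subgame-perfect outcome: (High, X) with payoffs (19, 14).
Now find the simultaneous Nash equilibrium.
Firm A's best replies: X→High; Y→Low; Z→Mid.
Firm B's best replies: Low→Y; Mid→Y; High→Z.
Only (Low, Y) has each player best-responding; Nash payoffs (18, 11).
Sequential outcome (High, X) differs from the Nash profile (Low, Y).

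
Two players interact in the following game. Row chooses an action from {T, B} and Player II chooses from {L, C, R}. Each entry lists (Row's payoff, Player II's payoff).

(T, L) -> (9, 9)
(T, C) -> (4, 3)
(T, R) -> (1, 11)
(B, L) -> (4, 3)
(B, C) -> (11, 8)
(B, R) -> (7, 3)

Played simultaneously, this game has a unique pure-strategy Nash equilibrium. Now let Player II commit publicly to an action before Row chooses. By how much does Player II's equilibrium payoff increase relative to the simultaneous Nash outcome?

Solve by backward induction (Player II leads).
- L: Row compares 9, 4 and picks T; Player II would get 9.
- C: Row compares 4, 11 and picks B; Player II would get 8.
- R: Row compares 1, 7 and picks B; Player II would get 3.
Maximizing over 9, 8, 3, Player II chooses L. Subgame-perfect outcome: (T, L) with payoffs (9, 9).
For the simultaneous game, intersect best replies.
Row's best replies: L→T; C→B; R→B.
Player II's best replies: T→R; B→C.
The unique mutual best reply is (B, C), giving (11, 8).
Player II's commitment gain: 9 − 8 = 1.

1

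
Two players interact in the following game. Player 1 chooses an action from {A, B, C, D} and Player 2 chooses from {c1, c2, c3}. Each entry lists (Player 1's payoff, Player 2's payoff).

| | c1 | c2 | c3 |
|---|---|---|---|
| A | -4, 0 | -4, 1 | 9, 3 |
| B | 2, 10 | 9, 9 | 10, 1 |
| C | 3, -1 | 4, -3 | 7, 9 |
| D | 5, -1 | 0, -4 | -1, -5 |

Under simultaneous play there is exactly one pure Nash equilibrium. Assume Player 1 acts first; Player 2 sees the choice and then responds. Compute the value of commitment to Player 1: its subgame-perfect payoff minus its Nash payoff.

Work backward from Player 2's decision.
- A: Player 2 compares 0, 1, 3 and picks c3; Player 1 would get 9.
- B: Player 2 compares 10, 9, 1 and picks c1; Player 1 would get 2.
- C: Player 2 compares -1, -3, 9 and picks c3; Player 1 would get 7.
- D: Player 2 compares -1, -4, -5 and picks c1; Player 1 would get 5.
Player 1's induced payoffs are 9, 2, 7, 5, so Player 1 commits to A. Subgame-perfect outcome: (A, c3) with payoffs (9, 3).
Now find the simultaneous Nash equilibrium.
Player 1's best replies: c1→D; c2→B; c3→B.
Player 2's best replies: A→c3; B→c1; C→c3; D→c1.
Only (D, c1) has each player best-responding; Nash payoffs (5, -1).
Player 1's commitment gain: 9 − 5 = 4.

4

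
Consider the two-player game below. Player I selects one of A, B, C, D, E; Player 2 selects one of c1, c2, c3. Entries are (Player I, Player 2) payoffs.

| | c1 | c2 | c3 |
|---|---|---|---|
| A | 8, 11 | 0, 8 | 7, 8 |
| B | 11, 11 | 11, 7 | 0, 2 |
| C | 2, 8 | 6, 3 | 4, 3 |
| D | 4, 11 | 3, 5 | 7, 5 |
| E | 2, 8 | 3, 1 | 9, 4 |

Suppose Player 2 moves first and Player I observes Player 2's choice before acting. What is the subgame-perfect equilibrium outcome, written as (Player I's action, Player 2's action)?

Work backward from Player I's decision.
- c1: Player I compares 8, 11, 2, 4, 2 and picks B; Player 2 would get 11.
- c2: Player I compares 0, 11, 6, 3, 3 and picks B; Player 2 would get 7.
- c3: Player I compares 7, 0, 4, 7, 9 and picks E; Player 2 would get 4.
Among 11, 7, 4, the best is 11 at c1. Subgame-perfect outcome: (B, c1) with payoffs (11, 11).

(B, c1)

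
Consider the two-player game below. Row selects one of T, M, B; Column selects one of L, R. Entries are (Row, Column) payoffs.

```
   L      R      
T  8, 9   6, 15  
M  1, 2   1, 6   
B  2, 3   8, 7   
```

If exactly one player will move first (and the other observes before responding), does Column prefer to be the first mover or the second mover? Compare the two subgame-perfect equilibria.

If Row leads: Column's best replies are T→R, M→R, B→R; Row's induced payoffs 6, 1, 8; outcome (B, R), payoffs (8, 7).
If Column leads: Row's best replies are L→T, R→B; Column's induced payoffs 9, 7; outcome (T, L), payoffs (8, 9).
Column gets 9 moving first and 7 moving second, so Column prefers to move first.

first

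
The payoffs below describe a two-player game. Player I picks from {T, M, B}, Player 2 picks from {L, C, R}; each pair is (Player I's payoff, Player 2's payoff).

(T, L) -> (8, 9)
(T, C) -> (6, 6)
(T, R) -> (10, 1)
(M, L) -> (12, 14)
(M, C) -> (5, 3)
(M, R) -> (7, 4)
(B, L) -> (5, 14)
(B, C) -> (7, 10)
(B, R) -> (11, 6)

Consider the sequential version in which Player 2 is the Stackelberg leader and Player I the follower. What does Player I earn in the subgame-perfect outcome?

Player I best-responds to each possible Player 2 move:
- L → Player I plays M (best of 8, 12, 5); Player 2 gets 14.
- C → Player I plays B (best of 6, 5, 7); Player 2 gets 10.
- R → Player I plays B (best of 10, 7, 11); Player 2 gets 6.
Among 14, 10, 6, the best is 14 at L. Subgame-perfect outcome: (M, L) with payoffs (12, 14).

12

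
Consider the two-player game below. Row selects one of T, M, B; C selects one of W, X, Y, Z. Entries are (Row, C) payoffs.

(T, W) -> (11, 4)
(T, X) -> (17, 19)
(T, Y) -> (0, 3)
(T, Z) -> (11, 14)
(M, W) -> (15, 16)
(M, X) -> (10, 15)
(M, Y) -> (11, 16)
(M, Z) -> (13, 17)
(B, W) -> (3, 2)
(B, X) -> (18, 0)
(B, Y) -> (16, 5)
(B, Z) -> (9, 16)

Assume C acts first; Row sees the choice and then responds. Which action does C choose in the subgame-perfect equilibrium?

Backward induction with C moving first.
- W → Row plays M (best of 11, 15, 3); C gets 16.
- X → Row plays B (best of 17, 10, 18); C gets 0.
- Y → Row plays B (best of 0, 11, 16); C gets 5.
- Z → Row plays M (best of 11, 13, 9); C gets 17.
C's induced payoffs are 16, 0, 5, 17, so C commits to Z. Subgame-perfect outcome: (M, Z) with payoffs (13, 17).

Z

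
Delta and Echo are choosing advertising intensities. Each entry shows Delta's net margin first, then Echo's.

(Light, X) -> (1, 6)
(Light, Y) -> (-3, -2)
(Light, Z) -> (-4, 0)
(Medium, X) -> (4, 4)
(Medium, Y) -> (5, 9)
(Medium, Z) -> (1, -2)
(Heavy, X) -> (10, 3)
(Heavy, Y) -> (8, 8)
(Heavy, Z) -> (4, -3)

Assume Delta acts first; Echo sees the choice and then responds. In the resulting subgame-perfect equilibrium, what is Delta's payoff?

Work backward from Echo's decision.
- Light → Echo plays X (best of 6, -2, 0); Delta gets 1.
- Medium → Echo plays Y (best of 4, 9, -2); Delta gets 5.
- Heavy → Echo plays Y (best of 3, 8, -3); Delta gets 8.
Maximizing over 1, 5, 8, Delta chooses Heavy. Subgame-perfect outcome: (Heavy, Y) with payoffs (8, 8).

8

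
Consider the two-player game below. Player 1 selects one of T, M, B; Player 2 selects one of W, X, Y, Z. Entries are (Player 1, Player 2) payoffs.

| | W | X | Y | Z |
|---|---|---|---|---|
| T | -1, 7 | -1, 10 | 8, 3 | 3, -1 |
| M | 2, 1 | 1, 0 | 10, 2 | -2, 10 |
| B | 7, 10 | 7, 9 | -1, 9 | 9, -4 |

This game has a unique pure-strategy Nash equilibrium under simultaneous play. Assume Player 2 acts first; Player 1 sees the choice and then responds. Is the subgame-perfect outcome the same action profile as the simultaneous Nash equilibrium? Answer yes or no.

Player 1 best-responds to each possible Player 2 move:
- W → Player 1 plays B (best of -1, 2, 7); Player 2 gets 10.
- X → Player 1 plays B (best of -1, 1, 7); Player 2 gets 9.
- Y → Player 1 plays M (best of 8, 10, -1); Player 2 gets 2.
- Z → Player 1 plays B (best of 3, -2, 9); Player 2 gets -4.
Maximizing over 10, 9, 2, -4, Player 2 chooses W. Subgame-perfect outcome: (B, W) with payoffs (7, 10).
Now find the simultaneous Nash equilibrium.
Player 1's best replies: W→B; X→B; Y→M; Z→B.
Player 2's best replies: T→X; M→Z; B→W.
Only (B, W) has each player best-responding; Nash payoffs (7, 10).
Sequential outcome (B, W) coincides with the Nash profile (B, W).

yes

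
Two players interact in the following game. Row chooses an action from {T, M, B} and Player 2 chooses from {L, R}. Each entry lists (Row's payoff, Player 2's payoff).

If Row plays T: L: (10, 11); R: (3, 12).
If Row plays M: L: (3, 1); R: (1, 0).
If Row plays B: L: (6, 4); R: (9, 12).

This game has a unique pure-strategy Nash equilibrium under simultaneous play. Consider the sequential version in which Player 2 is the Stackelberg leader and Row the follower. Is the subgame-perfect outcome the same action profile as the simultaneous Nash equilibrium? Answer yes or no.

Solve by backward induction (Player 2 leads).
- L → Row plays T (best of 10, 3, 6); Player 2 gets 11.
- R → Row plays B (best of 3, 1, 9); Player 2 gets 12.
Among 11, 12, the best is 12 at R. Subgame-perfect outcome: (B, R) with payoffs (9, 12).
Under simultaneous play:
Row's best replies: L→T; R→B.
Player 2's best replies: T→R; M→L; B→R.
The unique mutual best reply is (B, R), giving (9, 12).
Sequential outcome (B, R) coincides with the Nash profile (B, R).

yes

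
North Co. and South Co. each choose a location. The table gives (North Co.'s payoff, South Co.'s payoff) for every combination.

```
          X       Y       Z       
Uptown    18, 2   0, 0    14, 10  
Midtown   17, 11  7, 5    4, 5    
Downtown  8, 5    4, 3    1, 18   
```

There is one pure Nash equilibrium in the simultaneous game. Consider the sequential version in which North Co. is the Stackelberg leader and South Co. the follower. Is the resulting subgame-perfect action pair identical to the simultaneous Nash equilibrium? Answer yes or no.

no

Work backward from South Co.'s decision.
- Uptown: BR = Z, leader payoff 14.
- Midtown: BR = X, leader payoff 17.
- Downtown: BR = Z, leader payoff 1.
North Co.'s induced payoffs are 14, 17, 1, so North Co. commits to Midtown. Subgame-perfect outcome: (Midtown, X) with payoffs (17, 11).
Now find the simultaneous Nash equilibrium.
North Co.'s best replies: X→Uptown; Y→Midtown; Z→Uptown.
South Co.'s best replies: Uptown→Z; Midtown→X; Downtown→Z.
The unique mutual best reply is (Uptown, Z), giving (14, 10).
Sequential outcome (Midtown, X) differs from the Nash profile (Uptown, Z).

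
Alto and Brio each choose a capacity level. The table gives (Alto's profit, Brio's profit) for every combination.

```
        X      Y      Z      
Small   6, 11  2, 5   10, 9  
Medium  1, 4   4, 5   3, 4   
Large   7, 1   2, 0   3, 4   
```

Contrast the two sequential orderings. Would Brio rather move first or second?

If Alto leads: Brio's best replies are Small→X, Medium→Y, Large→Z; Alto's induced payoffs 6, 4, 3; outcome (Small, X), payoffs (6, 11).
If Brio leads: Alto's best replies are X→Large, Y→Medium, Z→Small; Brio's induced payoffs 1, 5, 9; outcome (Small, Z), payoffs (10, 9).
Brio gets 9 moving first and 11 moving second, so Brio prefers to move second.

second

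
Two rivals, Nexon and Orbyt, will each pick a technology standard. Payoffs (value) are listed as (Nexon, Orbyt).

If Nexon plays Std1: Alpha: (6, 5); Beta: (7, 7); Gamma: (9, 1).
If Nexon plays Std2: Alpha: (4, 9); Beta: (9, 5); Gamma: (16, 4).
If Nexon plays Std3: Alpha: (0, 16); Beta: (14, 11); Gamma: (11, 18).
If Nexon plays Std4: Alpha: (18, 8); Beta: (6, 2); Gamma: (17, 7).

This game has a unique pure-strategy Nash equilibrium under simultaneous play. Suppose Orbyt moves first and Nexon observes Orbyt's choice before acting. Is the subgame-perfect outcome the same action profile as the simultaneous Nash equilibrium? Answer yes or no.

no

Work backward from Nexon's decision.
- Alpha: Nexon compares 6, 4, 0, 18 and picks Std4; Orbyt would get 8.
- Beta: Nexon compares 7, 9, 14, 6 and picks Std3; Orbyt would get 11.
- Gamma: Nexon compares 9, 16, 11, 17 and picks Std4; Orbyt would get 7.
Among 8, 11, 7, the best is 11 at Beta. Subgame-perfect outcome: (Std3, Beta) with payoffs (14, 11).
Now find the simultaneous Nash equilibrium.
Nexon's best replies: Alpha→Std4; Beta→Std3; Gamma→Std4.
Orbyt's best replies: Std1→Beta; Std2→Alpha; Std3→Gamma; Std4→Alpha.
The unique mutual best reply is (Std4, Alpha), giving (18, 8).
Sequential outcome (Std3, Beta) differs from the Nash profile (Std4, Alpha).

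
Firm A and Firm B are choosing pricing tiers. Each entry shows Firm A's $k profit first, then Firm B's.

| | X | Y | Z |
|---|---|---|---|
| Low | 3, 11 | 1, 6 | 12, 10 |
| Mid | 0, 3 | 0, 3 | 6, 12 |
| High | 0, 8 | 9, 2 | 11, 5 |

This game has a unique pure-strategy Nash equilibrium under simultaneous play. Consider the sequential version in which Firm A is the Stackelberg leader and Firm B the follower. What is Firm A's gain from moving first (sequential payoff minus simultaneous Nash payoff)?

3

Work backward from Firm B's decision.
- Low: Firm B compares 11, 6, 10 and picks X; Firm A would get 3.
- Mid: Firm B compares 3, 3, 12 and picks Z; Firm A would get 6.
- High: Firm B compares 8, 2, 5 and picks X; Firm A would get 0.
Firm A's induced payoffs are 3, 6, 0, so Firm A commits to Mid. Subgame-perfect outcome: (Mid, Z) with payoffs (6, 12).
Under simultaneous play:
Firm A's best replies: X→Low; Y→High; Z→Low.
Firm B's best replies: Low→X; Mid→Z; High→X.
The unique mutual best reply is (Low, X), giving (3, 11).
Firm A's commitment gain: 6 − 3 = 3.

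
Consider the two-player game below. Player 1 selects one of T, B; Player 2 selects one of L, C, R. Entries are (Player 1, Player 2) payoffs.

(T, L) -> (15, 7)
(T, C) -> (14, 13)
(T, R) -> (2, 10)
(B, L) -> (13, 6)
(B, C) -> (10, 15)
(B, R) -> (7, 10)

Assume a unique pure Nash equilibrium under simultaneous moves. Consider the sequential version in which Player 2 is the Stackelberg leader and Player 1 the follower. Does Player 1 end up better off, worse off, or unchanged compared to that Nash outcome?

unchanged

Solve by backward induction (Player 2 leads).
- L → Player 1 plays T (best of 15, 13); Player 2 gets 7.
- C → Player 1 plays T (best of 14, 10); Player 2 gets 13.
- R → Player 1 plays B (best of 2, 7); Player 2 gets 10.
Player 2's induced payoffs are 7, 13, 10, so Player 2 commits to C. Subgame-perfect outcome: (T, C) with payoffs (14, 13).
Under simultaneous play:
Player 1's best replies: L→T; C→T; R→B.
Player 2's best replies: T→C; B→C.
The unique mutual best reply is (T, C), giving (14, 13).
Player 1 earns 14 sequentially versus 14 at the Nash outcome: unchanged.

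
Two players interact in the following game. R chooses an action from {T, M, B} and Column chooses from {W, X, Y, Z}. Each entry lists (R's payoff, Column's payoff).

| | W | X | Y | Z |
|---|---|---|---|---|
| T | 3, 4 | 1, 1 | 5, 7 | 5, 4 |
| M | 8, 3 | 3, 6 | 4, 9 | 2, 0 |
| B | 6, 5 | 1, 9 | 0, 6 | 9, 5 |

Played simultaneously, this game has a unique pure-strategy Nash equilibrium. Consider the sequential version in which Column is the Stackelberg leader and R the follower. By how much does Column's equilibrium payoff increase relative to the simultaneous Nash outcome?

0

Backward induction with Column moving first.
- W: BR = M, leader payoff 3.
- X: BR = M, leader payoff 6.
- Y: BR = T, leader payoff 7.
- Z: BR = B, leader payoff 5.
Among 3, 6, 7, 5, the best is 7 at Y. Subgame-perfect outcome: (T, Y) with payoffs (5, 7).
For the simultaneous game, intersect best replies.
R's best replies: W→M; X→M; Y→T; Z→B.
Column's best replies: T→Y; M→Y; B→X.
The unique mutual best reply is (T, Y), giving (5, 7).
Column's commitment gain: 7 − 7 = 0.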